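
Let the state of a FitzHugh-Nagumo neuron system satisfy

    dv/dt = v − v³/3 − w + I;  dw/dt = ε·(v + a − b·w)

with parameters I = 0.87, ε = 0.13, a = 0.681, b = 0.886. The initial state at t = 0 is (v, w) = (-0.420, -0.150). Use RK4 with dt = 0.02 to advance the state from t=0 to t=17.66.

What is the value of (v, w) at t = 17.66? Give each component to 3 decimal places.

(v, w) = (-1.826, 1.050)

t=0.000: state=(-0.420, -0.150)
step 1 (dt=0.02): k1=(0.625, 0.051), k2=(0.629, 0.052), k3=(0.629, 0.052), k4=(0.634, 0.053); state += dt/6·(k1+2k2+2k3+k4)
t=0.020: state=(-0.407, -0.149)
t=0.040: state=(-0.395, -0.148)
t=0.060: state=(-0.382, -0.147)
continuing one RK4 step at a time; state shown every 50 steps (Δt=1):
t=1.000: state=(0.557, -0.049)
t=2.000: state=(1.790, 0.196)
t=3.000: state=(1.920, 0.492)
t=4.000: state=(1.832, 0.752)
t=5.000: state=(1.731, 0.973)
t=6.000: state=(1.630, 1.157)
t=7.000: state=(1.529, 1.308)
t=8.000: state=(1.427, 1.431)
t=9.000: state=(1.323, 1.528)
t=10.000: state=(1.213, 1.601)
t=11.000: state=(1.095, 1.652)
t=12.000: state=(0.960, 1.682)
t=13.000: state=(0.793, 1.691)
t=14.000: state=(0.551, 1.674)
t=15.000: state=(0.106, 1.618)
t=16.000: state=(-0.872, 1.485)
t=17.000: state=(-1.755, 1.234)
t=17.660: state=(-1.826, 1.050)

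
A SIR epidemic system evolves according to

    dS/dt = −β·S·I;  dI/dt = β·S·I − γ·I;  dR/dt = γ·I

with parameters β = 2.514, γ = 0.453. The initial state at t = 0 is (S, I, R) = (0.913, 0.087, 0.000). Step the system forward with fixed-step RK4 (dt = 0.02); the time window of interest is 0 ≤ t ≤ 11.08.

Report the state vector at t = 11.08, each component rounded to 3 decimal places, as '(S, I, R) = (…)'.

(S, I, R) = (0.004, 0.013, 0.983)

t=0.000: state=(0.913, 0.087, 0.000)
step 1 (dt=0.02): k1=(-0.200, 0.160, 0.039), k2=(-0.203, 0.163, 0.040), k3=(-0.203, 0.163, 0.040), k4=(-0.206, 0.165, 0.041); state += dt/6·(k1+2k2+2k3+k4)
t=0.020: state=(0.909, 0.090, 0.001)
t=0.040: state=(0.905, 0.094, 0.002)
t=0.060: state=(0.900, 0.097, 0.002)
continuing one RK4 step at a time; state shown every 25 steps (Δt=0.5):
t=0.500: state=(0.767, 0.201, 0.031)
t=1.000: state=(0.538, 0.367, 0.095)
t=1.500: state=(0.310, 0.495, 0.195)
t=2.000: state=(0.161, 0.526, 0.312)
t=2.500: state=(0.085, 0.487, 0.428)
t=3.000: state=(0.048, 0.421, 0.531)
t=3.500: state=(0.030, 0.352, 0.618)
t=4.000: state=(0.020, 0.289, 0.691)
t=4.500: state=(0.014, 0.236, 0.750)
t=5.000: state=(0.011, 0.191, 0.798)
t=5.500: state=(0.009, 0.154, 0.837)
t=6.000: state=(0.007, 0.124, 0.869)
t=6.500: state=(0.006, 0.100, 0.894)
t=7.000: state=(0.006, 0.080, 0.914)
t=7.500: state=(0.005, 0.064, 0.930)
t=8.000: state=(0.005, 0.052, 0.944)
t=8.500: state=(0.005, 0.041, 0.954)
t=9.000: state=(0.004, 0.033, 0.962)
t=9.500: state=(0.004, 0.027, 0.969)
t=10.000: state=(0.004, 0.021, 0.975)
t=10.500: state=(0.004, 0.017, 0.979)
t=11.000: state=(0.004, 0.014, 0.982)
t=11.080: state=(0.004, 0.013, 0.983)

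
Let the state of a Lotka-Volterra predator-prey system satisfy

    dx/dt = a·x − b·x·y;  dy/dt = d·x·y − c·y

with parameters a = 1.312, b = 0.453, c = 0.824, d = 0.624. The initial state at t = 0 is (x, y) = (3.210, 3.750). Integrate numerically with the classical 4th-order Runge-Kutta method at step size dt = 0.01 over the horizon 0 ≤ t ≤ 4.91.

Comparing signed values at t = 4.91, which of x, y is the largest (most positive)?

largest component: x

t=0.000: state=(3.210, 3.750)
step 1 (dt=0.01): k1=(-1.241, 4.421), k2=(-1.271, 4.433), k3=(-1.271, 4.433), k4=(-1.301, 4.444); state += dt/6·(k1+2k2+2k3+k4)
t=0.010: state=(3.197, 3.794)
t=0.020: state=(3.184, 3.839)
t=0.030: state=(3.170, 3.884)
continuing one RK4 step at a time; state shown every 20 steps (Δt=0.2):
t=0.200: state=(2.852, 4.652)
t=0.400: state=(2.342, 5.461)
t=0.600: state=(1.807, 5.997)
t=0.800: state=(1.349, 6.186)
t=1.000: state=(1.005, 6.070)
t=1.200: state=(0.764, 5.743)
t=1.400: state=(0.602, 5.300)
t=1.600: state=(0.495, 4.811)
t=1.800: state=(0.426, 4.320)
t=2.000: state=(0.382, 3.852)
t=2.200: state=(0.358, 3.420)
t=2.400: state=(0.347, 3.031)
t=2.600: state=(0.348, 2.684)
t=2.800: state=(0.360, 2.379)
t=3.000: state=(0.382, 2.113)
t=3.200: state=(0.415, 1.883)
t=3.400: state=(0.459, 1.686)
t=3.600: state=(0.516, 1.519)
t=3.800: state=(0.588, 1.380)
t=4.000: state=(0.679, 1.267)
t=4.200: state=(0.790, 1.177)
t=4.400: state=(0.926, 1.111)
t=4.600: state=(1.091, 1.068)
t=4.800: state=(1.289, 1.050)
t=4.910: state=(1.413, 1.052)
compare at T: x=1.413, y=1.052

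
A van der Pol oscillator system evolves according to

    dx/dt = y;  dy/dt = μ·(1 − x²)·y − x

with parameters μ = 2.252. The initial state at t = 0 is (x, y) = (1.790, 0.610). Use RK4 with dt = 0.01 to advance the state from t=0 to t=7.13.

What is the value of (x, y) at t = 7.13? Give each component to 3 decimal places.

t=0.000: state=(1.790, 0.610)
step 1 (dt=0.01): k1=(0.610, -4.818), k2=(0.586, -4.716), k3=(0.586, -4.718), k4=(0.563, -4.616); state += dt/6·(k1+2k2+2k3+k4)
t=0.010: state=(1.796, 0.563)
t=0.020: state=(1.801, 0.518)
t=0.030: state=(1.806, 0.474)
continuing one RK4 step at a time; state shown every 25 steps (Δt=0.25):
t=0.250: state=(1.837, -0.090)
t=0.500: state=(1.786, -0.281)
t=0.750: state=(1.706, -0.349)
t=1.000: state=(1.613, -0.396)
t=1.250: state=(1.508, -0.447)
t=1.500: state=(1.388, -0.513)
t=1.750: state=(1.249, -0.611)
t=2.000: state=(1.078, -0.766)
t=2.250: state=(0.856, -1.039)
t=2.500: state=(0.537, -1.580)
t=2.750: state=(0.017, -2.711)
t=3.000: state=(-0.856, -4.108)
t=3.250: state=(-1.736, -2.298)
t=3.500: state=(-2.010, -0.269)
t=3.750: state=(-2.004, 0.193)
t=4.000: state=(-1.942, 0.283)
t=4.250: state=(-1.867, 0.315)
t=4.500: state=(-1.785, 0.341)
t=4.750: state=(-1.696, 0.370)
t=5.000: state=(-1.599, 0.408)
t=5.250: state=(-1.491, 0.457)
t=5.500: state=(-1.369, 0.527)
t=5.750: state=(-1.225, 0.630)
t=6.000: state=(-1.048, 0.798)
t=6.250: state=(-0.815, 1.099)
t=6.500: state=(-0.474, 1.705)
t=6.750: state=(0.092, 2.953)
t=7.000: state=(1.014, 4.116)
t=7.130: state=(1.508, 3.272)

(x, y) = (1.508, 3.272)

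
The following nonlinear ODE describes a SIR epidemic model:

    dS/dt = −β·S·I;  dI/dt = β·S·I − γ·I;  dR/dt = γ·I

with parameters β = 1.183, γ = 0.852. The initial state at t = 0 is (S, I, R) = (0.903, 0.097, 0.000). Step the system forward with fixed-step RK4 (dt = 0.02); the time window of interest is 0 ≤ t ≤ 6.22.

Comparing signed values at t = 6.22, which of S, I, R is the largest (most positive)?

t=0.000: state=(0.903, 0.097, 0.000)
step 1 (dt=0.02): k1=(-0.104, 0.021, 0.083), k2=(-0.104, 0.021, 0.083), k3=(-0.104, 0.021, 0.083), k4=(-0.104, 0.021, 0.083); state += dt/6·(k1+2k2+2k3+k4)
t=0.020: state=(0.901, 0.097, 0.002)
t=0.040: state=(0.899, 0.098, 0.003)
t=0.060: state=(0.897, 0.098, 0.005)
continuing one RK4 step at a time; state shown every 25 steps (Δt=0.5):
t=0.500: state=(0.850, 0.106, 0.043)
t=1.000: state=(0.797, 0.113, 0.090)
t=1.500: state=(0.744, 0.117, 0.139)
t=2.000: state=(0.695, 0.116, 0.189)
t=2.500: state=(0.649, 0.113, 0.238)
t=3.000: state=(0.608, 0.107, 0.285)
t=3.500: state=(0.572, 0.099, 0.329)
t=4.000: state=(0.541, 0.090, 0.369)
t=4.500: state=(0.514, 0.080, 0.406)
t=5.000: state=(0.492, 0.071, 0.438)
t=5.500: state=(0.473, 0.061, 0.466)
t=6.000: state=(0.457, 0.053, 0.490)
t=6.220: state=(0.451, 0.049, 0.500)
compare at T: S=0.451, I=0.049, R=0.500

largest component: R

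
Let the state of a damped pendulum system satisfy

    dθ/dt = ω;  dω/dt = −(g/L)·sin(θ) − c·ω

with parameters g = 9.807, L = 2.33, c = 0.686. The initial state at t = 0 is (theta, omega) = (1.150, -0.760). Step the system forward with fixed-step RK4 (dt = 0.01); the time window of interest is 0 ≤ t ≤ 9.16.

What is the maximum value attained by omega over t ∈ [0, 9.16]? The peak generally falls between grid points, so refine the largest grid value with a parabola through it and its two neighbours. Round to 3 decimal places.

max omega = 1.072

t=0.000: state=(1.150, -0.760)
step 1 (dt=0.01): k1=(-0.760, -3.320), k2=(-0.777, -3.303), k3=(-0.777, -3.302), k4=(-0.793, -3.284); state += dt/6·(k1+2k2+2k3+k4)
t=0.010: state=(1.142, -0.793)
t=0.020: state=(1.134, -0.826)
t=0.030: state=(1.126, -0.858)
continuing one RK4 step at a time; state shown every 50 steps (Δt=0.5):
t=0.500: state=(0.448, -1.818)
t=1.000: state=(-0.386, -1.260)
t=1.500: state=(-0.677, 0.104)
t=2.000: state=(-0.364, 0.999)
t=2.500: state=(0.145, 0.865)
t=3.000: state=(0.389, 0.076)
t=3.500: state=(0.251, -0.544)
t=4.000: state=(-0.049, -0.550)
t=4.500: state=(-0.222, -0.108)
t=5.000: state=(-0.165, 0.293)
t=5.500: state=(0.009, 0.341)
t=6.000: state=(0.126, 0.098)
t=6.500: state=(0.106, -0.154)
t=7.000: state=(0.006, -0.208)
t=7.500: state=(-0.070, -0.076)
t=8.000: state=(-0.067, 0.079)
t=8.500: state=(-0.010, 0.125)
t=9.000: state=(0.038, 0.056)
t=9.160: state=(0.045, 0.023)
largest grid value and its neighbours: omega(2.170)=1.07169, omega(2.180)=1.07190, omega(2.190)=1.07166
parabola through these three points peaks at t≈2.180 with omega≈1.07190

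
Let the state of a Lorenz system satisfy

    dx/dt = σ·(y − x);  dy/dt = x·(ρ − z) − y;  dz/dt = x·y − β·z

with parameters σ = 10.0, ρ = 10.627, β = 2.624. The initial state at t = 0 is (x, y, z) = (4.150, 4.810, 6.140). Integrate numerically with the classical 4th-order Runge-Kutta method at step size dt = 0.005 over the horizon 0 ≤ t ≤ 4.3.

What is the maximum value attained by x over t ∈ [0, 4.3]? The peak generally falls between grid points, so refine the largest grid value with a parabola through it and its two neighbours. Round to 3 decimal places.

max x = 6.764

t=0.000: state=(4.150, 4.810, 6.140)
step 1 (dt=0.005): k1=(6.600, 13.811, 3.850), k2=(6.780, 13.810, 4.048), k3=(6.776, 13.810, 4.049), k4=(6.952, 13.809, 4.249); state += dt/6·(k1+2k2+2k3+k4)
t=0.005: state=(4.184, 4.879, 6.160)
t=0.010: state=(4.219, 4.948, 6.183)
t=0.015: state=(4.257, 5.017, 6.207)
continuing one RK4 step at a time; state shown every 40 steps (Δt=0.2):
t=0.200: state=(6.135, 7.080, 8.685)
t=0.400: state=(6.454, 5.721, 12.008)
t=0.600: state=(4.454, 3.592, 10.824)
t=0.800: state=(3.637, 3.661, 8.501)
t=1.000: state=(4.332, 4.939, 7.658)
t=1.200: state=(5.659, 6.217, 9.060)
t=1.400: state=(5.919, 5.575, 10.964)
t=1.600: state=(4.821, 4.275, 10.500)
t=1.800: state=(4.227, 4.205, 9.050)
t=2.000: state=(4.636, 5.014, 8.499)
t=2.200: state=(5.421, 5.728, 9.351)
t=2.400: state=(5.546, 5.353, 10.404)
t=2.600: state=(4.927, 4.608, 10.162)
t=2.800: state=(4.565, 4.549, 9.297)
t=3.000: state=(4.817, 5.047, 8.982)
t=3.200: state=(5.272, 5.438, 9.504)
t=3.400: state=(5.323, 5.208, 10.084)
t=3.600: state=(4.968, 4.784, 9.936)
t=3.800: state=(4.760, 4.753, 9.429)
t=4.000: state=(4.916, 5.054, 9.259)
t=4.200: state=(5.178, 5.267, 9.575)
t=4.300: state=(5.227, 5.235, 9.775)
largest grid value and its neighbours: x(0.315)=6.76328, x(0.320)=6.76415, x(0.325)=6.76254
parabola through these three points peaks at t≈0.319 with x≈6.76418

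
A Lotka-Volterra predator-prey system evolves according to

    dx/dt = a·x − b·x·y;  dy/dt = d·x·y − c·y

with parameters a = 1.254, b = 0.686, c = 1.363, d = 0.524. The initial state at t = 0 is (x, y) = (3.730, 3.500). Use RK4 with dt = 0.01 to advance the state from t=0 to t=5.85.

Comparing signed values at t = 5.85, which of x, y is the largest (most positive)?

largest component: y

t=0.000: state=(3.730, 3.500)
step 1 (dt=0.01): k1=(-4.278, 2.070), k2=(-4.280, 2.037), k3=(-4.280, 2.037), k4=(-4.281, 2.003); state += dt/6·(k1+2k2+2k3+k4)
t=0.010: state=(3.687, 3.520)
t=0.020: state=(3.644, 3.540)
t=0.030: state=(3.602, 3.559)
continuing one RK4 step at a time; state shown every 20 steps (Δt=0.2):
t=0.200: state=(2.901, 3.769)
t=0.400: state=(2.219, 3.747)
t=0.600: state=(1.731, 3.503)
t=0.800: state=(1.409, 3.141)
t=1.000: state=(1.209, 2.740)
t=1.200: state=(1.096, 2.353)
t=1.400: state=(1.045, 2.003)
t=1.600: state=(1.042, 1.701)
t=1.800: state=(1.080, 1.447)
t=2.000: state=(1.155, 1.238)
t=2.200: state=(1.267, 1.070)
t=2.400: state=(1.420, 0.938)
t=2.600: state=(1.616, 0.837)
t=2.800: state=(1.861, 0.764)
t=3.000: state=(2.161, 0.718)
t=3.200: state=(2.521, 0.698)
t=3.400: state=(2.943, 0.707)
t=3.600: state=(3.423, 0.751)
t=3.800: state=(3.946, 0.842)
t=4.000: state=(4.474, 0.996)
t=4.200: state=(4.936, 1.243)
t=4.400: state=(5.222, 1.615)
t=4.600: state=(5.198, 2.130)
t=4.800: state=(4.784, 2.746)
t=5.000: state=(4.047, 3.328)
t=5.200: state=(3.200, 3.704)
t=5.400: state=(2.452, 3.787)
t=5.600: state=(1.892, 3.614)
t=5.800: state=(1.513, 3.284)
t=5.850: state=(1.442, 3.189)
compare at T: x=1.442, y=3.189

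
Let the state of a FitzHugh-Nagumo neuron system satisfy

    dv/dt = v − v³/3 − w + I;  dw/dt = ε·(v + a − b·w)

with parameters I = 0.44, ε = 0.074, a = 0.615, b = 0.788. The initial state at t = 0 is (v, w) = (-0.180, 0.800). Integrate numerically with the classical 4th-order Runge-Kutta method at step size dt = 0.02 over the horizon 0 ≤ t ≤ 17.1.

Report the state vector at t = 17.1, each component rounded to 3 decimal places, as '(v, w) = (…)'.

(v, w) = (-1.012, -0.302)

t=0.000: state=(-0.180, 0.800)
step 1 (dt=0.02): k1=(-0.538, -0.014), k2=(-0.543, -0.015), k3=(-0.543, -0.015), k4=(-0.548, -0.015); state += dt/6·(k1+2k2+2k3+k4)
t=0.020: state=(-0.191, 0.800)
t=0.040: state=(-0.202, 0.799)
t=0.060: state=(-0.213, 0.799)
continuing one RK4 step at a time; state shown every 50 steps (Δt=1):
t=1.000: state=(-0.981, 0.760)
t=2.000: state=(-1.685, 0.660)
t=3.000: state=(-1.785, 0.541)
t=4.000: state=(-1.749, 0.427)
t=5.000: state=(-1.699, 0.323)
t=6.000: state=(-1.646, 0.229)
t=7.000: state=(-1.594, 0.144)
t=8.000: state=(-1.541, 0.067)
t=9.000: state=(-1.489, -0.002)
t=10.000: state=(-1.436, -0.062)
t=11.000: state=(-1.382, -0.116)
t=12.000: state=(-1.328, -0.162)
t=13.000: state=(-1.272, -0.203)
t=14.000: state=(-1.214, -0.236)
t=15.000: state=(-1.154, -0.264)
t=16.000: state=(-1.090, -0.285)
t=17.000: state=(-1.019, -0.301)
t=17.100: state=(-1.012, -0.302)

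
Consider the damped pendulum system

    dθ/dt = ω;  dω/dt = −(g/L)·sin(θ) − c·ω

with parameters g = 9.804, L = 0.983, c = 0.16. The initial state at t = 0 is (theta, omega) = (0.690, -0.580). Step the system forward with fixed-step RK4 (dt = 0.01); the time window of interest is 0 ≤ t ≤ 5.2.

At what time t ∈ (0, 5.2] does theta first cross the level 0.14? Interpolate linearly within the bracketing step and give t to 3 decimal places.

t=0.000: state=(0.690, -0.580)
step 1 (dt=0.01): k1=(-0.580, -6.256), k2=(-0.611, -6.228), k3=(-0.611, -6.227), k4=(-0.642, -6.199); state += dt/6·(k1+2k2+2k3+k4)
t=0.010: state=(0.684, -0.642)
t=0.020: state=(0.677, -0.704)
t=0.030: state=(0.670, -0.765)
continuing one RK4 step at a time; state shown every 20 steps (Δt=0.2):
t=0.200: state=(0.460, -1.655)
t=0.360: state=(0.153, -2.094)
next step: t=0.370: state=(0.132, -2.105) — theta has crossed 0.14
linear interpolation between t=0.360 (0.15320) and t=0.370 (0.13220) → t≈0.366

t = 0.366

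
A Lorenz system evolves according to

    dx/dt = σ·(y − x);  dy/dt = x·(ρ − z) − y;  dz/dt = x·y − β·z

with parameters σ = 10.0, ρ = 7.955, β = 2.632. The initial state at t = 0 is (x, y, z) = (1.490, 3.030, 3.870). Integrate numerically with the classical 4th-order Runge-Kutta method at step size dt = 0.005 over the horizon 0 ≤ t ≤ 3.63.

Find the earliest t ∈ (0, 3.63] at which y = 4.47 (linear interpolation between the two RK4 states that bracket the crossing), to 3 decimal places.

t=0.000: state=(1.490, 3.030, 3.870)
step 1 (dt=0.005): k1=(15.400, 3.057, -5.671), k2=(15.091, 3.228, -5.505), k3=(15.103, 3.224, -5.508), k4=(14.806, 3.392, -5.345); state += dt/6·(k1+2k2+2k3+k4)
t=0.005: state=(1.565, 3.046, 3.842)
t=0.010: state=(1.638, 3.064, 3.817)
t=0.015: state=(1.708, 3.083, 3.792)
t=0.190: state=(3.490, 4.428, 3.840)
next step: t=0.195: state=(3.537, 4.478, 3.867) — y has crossed 4.47
linear interpolation between t=0.190 (4.42841) and t=0.195 (4.47820) → t≈0.194

t = 0.194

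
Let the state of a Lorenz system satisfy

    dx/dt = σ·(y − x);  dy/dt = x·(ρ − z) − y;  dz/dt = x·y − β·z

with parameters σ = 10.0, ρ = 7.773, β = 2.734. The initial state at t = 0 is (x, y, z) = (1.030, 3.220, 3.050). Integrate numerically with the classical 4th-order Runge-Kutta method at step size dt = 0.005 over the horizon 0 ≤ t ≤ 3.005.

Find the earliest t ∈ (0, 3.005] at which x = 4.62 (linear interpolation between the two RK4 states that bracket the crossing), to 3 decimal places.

t = 0.281

t=0.000: state=(1.030, 3.220, 3.050)
step 1 (dt=0.005): k1=(21.900, 1.645, -5.022), k2=(21.394, 1.913, -4.807), k3=(21.413, 1.906, -4.812), k4=(20.925, 2.168, -4.601); state += dt/6·(k1+2k2+2k3+k4)
t=0.005: state=(1.137, 3.230, 3.026)
t=0.010: state=(1.239, 3.242, 3.004)
t=0.015: state=(1.337, 3.256, 2.984)
continuing one RK4 step at a time; state shown every 20 steps (Δt=0.1):
t=0.100: state=(2.589, 3.793, 2.909)
t=0.200: state=(3.720, 4.833, 3.425)
t=0.280: state=(4.612, 5.713, 4.349)
next step: t=0.285: state=(4.667, 5.763, 4.422) — x has crossed 4.62
linear interpolation between t=0.280 (4.61159) and t=0.285 (4.66654) → t≈0.281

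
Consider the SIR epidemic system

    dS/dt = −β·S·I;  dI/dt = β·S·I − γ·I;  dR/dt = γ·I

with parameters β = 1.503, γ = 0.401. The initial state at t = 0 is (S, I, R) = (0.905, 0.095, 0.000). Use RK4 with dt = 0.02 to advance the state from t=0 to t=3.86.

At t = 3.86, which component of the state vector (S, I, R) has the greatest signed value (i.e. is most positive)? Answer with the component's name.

largest component: R

t=0.000: state=(0.905, 0.095, 0.000)
step 1 (dt=0.02): k1=(-0.129, 0.091, 0.038), k2=(-0.130, 0.092, 0.038), k3=(-0.130, 0.092, 0.038), k4=(-0.131, 0.093, 0.039); state += dt/6·(k1+2k2+2k3+k4)
t=0.020: state=(0.902, 0.097, 0.001)
t=0.040: state=(0.900, 0.099, 0.002)
t=0.060: state=(0.897, 0.101, 0.002)
continuing one RK4 step at a time; state shown every 10 steps (Δt=0.2):
t=0.200: state=(0.877, 0.115, 0.008)
t=0.400: state=(0.844, 0.137, 0.018)
t=0.600: state=(0.807, 0.162, 0.030)
t=0.800: state=(0.766, 0.190, 0.045)
t=1.000: state=(0.720, 0.219, 0.061)
t=1.200: state=(0.671, 0.249, 0.080)
t=1.400: state=(0.620, 0.279, 0.101)
t=1.600: state=(0.568, 0.308, 0.124)
t=1.800: state=(0.516, 0.334, 0.150)
t=2.000: state=(0.465, 0.358, 0.178)
t=2.200: state=(0.416, 0.377, 0.207)
t=2.400: state=(0.371, 0.391, 0.238)
t=2.600: state=(0.329, 0.401, 0.270)
t=2.800: state=(0.291, 0.406, 0.302)
t=3.000: state=(0.258, 0.407, 0.335)
t=3.200: state=(0.228, 0.404, 0.368)
t=3.400: state=(0.202, 0.398, 0.400)
t=3.600: state=(0.180, 0.389, 0.431)
t=3.800: state=(0.160, 0.378, 0.462)
t=3.860: state=(0.155, 0.374, 0.471)
compare at T: S=0.155, I=0.374, R=0.471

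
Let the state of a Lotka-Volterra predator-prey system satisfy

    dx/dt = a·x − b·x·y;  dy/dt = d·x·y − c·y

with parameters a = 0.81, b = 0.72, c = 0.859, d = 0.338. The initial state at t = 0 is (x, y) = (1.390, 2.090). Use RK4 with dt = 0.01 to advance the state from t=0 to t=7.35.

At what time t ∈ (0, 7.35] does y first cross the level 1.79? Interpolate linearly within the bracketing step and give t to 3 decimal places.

t=0.000: state=(1.390, 2.090)
step 1 (dt=0.01): k1=(-0.966, -0.813), k2=(-0.958, -0.815), k3=(-0.958, -0.815), k4=(-0.951, -0.817); state += dt/6·(k1+2k2+2k3+k4)
t=0.010: state=(1.380, 2.082)
t=0.020: state=(1.371, 2.074)
t=0.030: state=(1.362, 2.065)
continuing one RK4 step at a time; state shown every 25 steps (Δt=0.25):
t=0.250: state=(1.191, 1.879)
t=0.350: state=(1.131, 1.794)
next step: t=0.360: state=(1.126, 1.785) — y has crossed 1.79
linear interpolation between t=0.350 (1.79353) and t=0.360 (1.78499) → t≈0.354

t = 0.354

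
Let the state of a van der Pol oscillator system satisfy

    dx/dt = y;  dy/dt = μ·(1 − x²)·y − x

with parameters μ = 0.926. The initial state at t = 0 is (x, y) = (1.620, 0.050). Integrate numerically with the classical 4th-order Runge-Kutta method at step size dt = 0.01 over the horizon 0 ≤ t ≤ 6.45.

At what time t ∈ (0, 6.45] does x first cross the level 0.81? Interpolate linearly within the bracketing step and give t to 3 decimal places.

t = 1.262

t=0.000: state=(1.620, 0.050)
step 1 (dt=0.01): k1=(0.050, -1.695), k2=(0.042, -1.683), k3=(0.042, -1.683), k4=(0.033, -1.670); state += dt/6·(k1+2k2+2k3+k4)
t=0.010: state=(1.620, 0.033)
t=0.020: state=(1.621, 0.017)
t=0.030: state=(1.621, 0.000)
continuing one RK4 step at a time; state shown every 25 steps (Δt=0.25):
t=0.250: state=(1.586, -0.303)
t=0.500: state=(1.477, -0.552)
t=0.750: state=(1.313, -0.757)
t=1.000: state=(1.098, -0.969)
t=1.250: state=(0.825, -1.228)
t=1.260: state=(0.813, -1.240)
next step: t=1.270: state=(0.800, -1.252) — x has crossed 0.81
linear interpolation between t=1.260 (0.81259) and t=1.270 (0.80013) → t≈1.262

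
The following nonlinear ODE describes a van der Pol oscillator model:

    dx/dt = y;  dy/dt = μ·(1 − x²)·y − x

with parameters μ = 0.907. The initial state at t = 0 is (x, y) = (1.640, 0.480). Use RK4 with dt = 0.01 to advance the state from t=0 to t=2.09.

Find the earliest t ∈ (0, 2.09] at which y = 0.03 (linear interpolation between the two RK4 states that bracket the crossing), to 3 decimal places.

t = 0.218

t=0.000: state=(1.640, 0.480)
step 1 (dt=0.01): k1=(0.480, -2.376), k2=(0.468, -2.363), k3=(0.468, -2.363), k4=(0.456, -2.350); state += dt/6·(k1+2k2+2k3+k4)
t=0.010: state=(1.645, 0.456)
t=0.020: state=(1.649, 0.433)
t=0.030: state=(1.653, 0.410)
continuing one RK4 step at a time; state shown every 10 steps (Δt=0.1):
t=0.100: state=(1.677, 0.256)
t=0.200: state=(1.692, 0.061)
t=0.210: state=(1.693, 0.044)
next step: t=0.220: state=(1.693, 0.026) — y has crossed 0.03
linear interpolation between t=0.210 (0.04352) and t=0.220 (0.02601) → t≈0.218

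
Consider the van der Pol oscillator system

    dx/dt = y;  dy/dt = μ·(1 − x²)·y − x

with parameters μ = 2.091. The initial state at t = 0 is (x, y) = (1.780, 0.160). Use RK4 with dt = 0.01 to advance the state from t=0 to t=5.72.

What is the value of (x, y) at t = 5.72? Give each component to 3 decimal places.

(x, y) = (-0.916, 0.979)

t=0.000: state=(1.780, 0.160)
step 1 (dt=0.01): k1=(0.160, -2.505), k2=(0.147, -2.450), k3=(0.148, -2.451), k4=(0.135, -2.397); state += dt/6·(k1+2k2+2k3+k4)
t=0.010: state=(1.781, 0.135)
t=0.020: state=(1.783, 0.112)
t=0.030: state=(1.784, 0.090)
continuing one RK4 step at a time; state shown every 20 steps (Δt=0.2):
t=0.200: state=(1.774, -0.170)
t=0.400: state=(1.725, -0.307)
t=0.600: state=(1.656, -0.377)
t=0.800: state=(1.575, -0.429)
t=1.000: state=(1.484, -0.480)
t=1.200: state=(1.382, -0.542)
t=1.400: state=(1.266, -0.624)
t=1.600: state=(1.130, -0.740)
t=1.800: state=(0.966, -0.916)
t=2.000: state=(0.757, -1.200)
t=2.200: state=(0.472, -1.691)
t=2.400: state=(0.056, -2.544)
t=2.600: state=(-0.568, -3.673)
t=2.800: state=(-1.332, -3.561)
t=3.000: state=(-1.851, -1.548)
t=3.200: state=(-2.010, -0.251)
t=3.400: state=(-2.011, 0.158)
t=3.600: state=(-1.965, 0.275)
t=3.800: state=(-1.905, 0.318)
t=4.000: state=(-1.839, 0.345)
t=4.200: state=(-1.768, 0.369)
t=4.400: state=(-1.691, 0.397)
t=4.600: state=(-1.609, 0.430)
t=4.800: state=(-1.519, 0.471)
t=5.000: state=(-1.419, 0.524)
t=5.200: state=(-1.308, 0.596)
t=5.400: state=(-1.179, 0.698)
t=5.600: state=(-1.025, 0.849)
t=5.720: state=(-0.916, 0.979)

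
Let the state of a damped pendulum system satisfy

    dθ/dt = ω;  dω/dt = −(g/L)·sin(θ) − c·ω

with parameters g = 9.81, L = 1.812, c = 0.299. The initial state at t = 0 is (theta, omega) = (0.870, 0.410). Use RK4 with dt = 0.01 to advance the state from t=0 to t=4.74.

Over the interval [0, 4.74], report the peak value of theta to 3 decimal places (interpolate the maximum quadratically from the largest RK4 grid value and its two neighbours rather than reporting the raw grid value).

t=0.000: state=(0.870, 0.410)
step 1 (dt=0.01): k1=(0.410, -4.261), k2=(0.389, -4.261), k3=(0.389, -4.261), k4=(0.367, -4.261); state += dt/6·(k1+2k2+2k3+k4)
t=0.010: state=(0.874, 0.367)
t=0.020: state=(0.877, 0.325)
t=0.030: state=(0.880, 0.282)
continuing one RK4 step at a time; state shown every 20 steps (Δt=0.2):
t=0.200: state=(0.868, -0.426)
t=0.400: state=(0.707, -1.153)
t=0.600: state=(0.422, -1.652)
t=0.800: state=(0.069, -1.811)
t=1.000: state=(-0.277, -1.592)
t=1.200: state=(-0.547, -1.069)
t=1.400: state=(-0.694, -0.386)
t=1.600: state=(-0.700, 0.321)
t=1.800: state=(-0.572, 0.935)
t=2.000: state=(-0.340, 1.348)
t=2.200: state=(-0.053, 1.474)
t=2.400: state=(0.229, 1.292)
t=2.600: state=(0.447, 0.861)
t=2.800: state=(0.564, 0.292)
t=3.000: state=(0.563, -0.295)
t=3.200: state=(0.452, -0.795)
t=3.400: state=(0.257, -1.118)
t=3.600: state=(0.021, -1.198)
t=3.800: state=(-0.205, -1.028)
t=4.000: state=(-0.377, -0.660)
t=4.200: state=(-0.462, -0.186)
t=4.400: state=(-0.451, 0.296)
t=4.600: state=(-0.350, 0.694)
t=4.740: state=(-0.238, 0.882)
largest grid value and its neighbours: theta(0.090)=0.88967, theta(0.100)=0.88973, theta(0.110)=0.88938
parabola through these three points peaks at t≈0.097 with theta≈0.88976

max theta = 0.890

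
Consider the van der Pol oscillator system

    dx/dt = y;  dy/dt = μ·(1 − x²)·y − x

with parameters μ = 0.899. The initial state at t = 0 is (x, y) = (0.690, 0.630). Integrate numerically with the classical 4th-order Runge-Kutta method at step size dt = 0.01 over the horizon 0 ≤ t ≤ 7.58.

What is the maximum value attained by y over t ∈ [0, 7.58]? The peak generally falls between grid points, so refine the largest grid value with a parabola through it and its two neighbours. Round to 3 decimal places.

t=0.000: state=(0.690, 0.630)
step 1 (dt=0.01): k1=(0.630, -0.393), k2=(0.628, -0.400), k3=(0.628, -0.400), k4=(0.626, -0.406); state += dt/6·(k1+2k2+2k3+k4)
t=0.010: state=(0.696, 0.626)
t=0.020: state=(0.703, 0.622)
t=0.030: state=(0.709, 0.618)
continuing one RK4 step at a time; state shown every 25 steps (Δt=0.25):
t=0.250: state=(0.832, 0.493)
t=0.500: state=(0.931, 0.291)
t=0.750: state=(0.975, 0.055)
t=1.000: state=(0.958, -0.189)
t=1.250: state=(0.880, -0.430)
t=1.500: state=(0.742, -0.677)
t=1.750: state=(0.540, -0.945)
t=2.000: state=(0.266, -1.252)
t=2.250: state=(-0.088, -1.589)
t=2.500: state=(-0.523, -1.862)
t=2.750: state=(-0.995, -1.844)
t=3.000: state=(-1.406, -1.373)
t=3.250: state=(-1.662, -0.673)
t=3.500: state=(-1.753, -0.087)
t=3.750: state=(-1.723, 0.296)
t=4.000: state=(-1.616, 0.543)
t=4.250: state=(-1.457, 0.732)
t=4.500: state=(-1.251, 0.917)
t=4.750: state=(-0.995, 1.137)
t=5.000: state=(-0.676, 1.432)
t=5.250: state=(-0.270, 1.830)
t=5.500: state=(0.245, 2.289)
t=5.750: state=(0.856, 2.518)
t=6.000: state=(1.443, 2.044)
t=6.250: state=(1.831, 1.038)
t=6.500: state=(1.979, 0.208)
t=6.750: state=(1.967, -0.256)
t=7.000: state=(1.869, -0.501)
t=7.250: state=(1.723, -0.659)
t=7.500: state=(1.541, -0.795)
t=7.580: state=(1.476, -0.841)
largest grid value and its neighbours: y(5.720)=2.52033, y(5.730)=2.52082, y(5.740)=2.52013
parabola through these three points peaks at t≈5.729 with y≈2.52082

max y = 2.521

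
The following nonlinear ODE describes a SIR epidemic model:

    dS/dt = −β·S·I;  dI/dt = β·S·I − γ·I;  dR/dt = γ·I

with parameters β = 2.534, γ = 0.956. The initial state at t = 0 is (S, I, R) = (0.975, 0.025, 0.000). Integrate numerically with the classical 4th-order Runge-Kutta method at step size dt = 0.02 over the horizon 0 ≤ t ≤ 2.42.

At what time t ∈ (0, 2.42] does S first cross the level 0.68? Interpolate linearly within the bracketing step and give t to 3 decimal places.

t = 1.616

t=0.000: state=(0.975, 0.025, 0.000)
step 1 (dt=0.02): k1=(-0.062, 0.038, 0.024), k2=(-0.063, 0.038, 0.024), k3=(-0.063, 0.038, 0.024), k4=(-0.064, 0.039, 0.025); state += dt/6·(k1+2k2+2k3+k4)
t=0.020: state=(0.974, 0.026, 0.000)
t=0.040: state=(0.972, 0.027, 0.001)
t=0.060: state=(0.971, 0.027, 0.002)
continuing one RK4 step at a time; state shown every 5 steps (Δt=0.1):
t=0.100: state=(0.968, 0.029, 0.003)
t=0.200: state=(0.961, 0.034, 0.006)
t=0.300: state=(0.952, 0.039, 0.009)
t=0.400: state=(0.942, 0.045, 0.013)
t=0.500: state=(0.930, 0.052, 0.018)
t=0.600: state=(0.917, 0.060, 0.023)
t=0.700: state=(0.903, 0.068, 0.029)
t=0.800: state=(0.886, 0.078, 0.036)
t=0.900: state=(0.867, 0.088, 0.044)
t=1.000: state=(0.847, 0.100, 0.053)
t=1.100: state=(0.825, 0.112, 0.063)
t=1.200: state=(0.800, 0.125, 0.075)
t=1.300: state=(0.774, 0.139, 0.087)
t=1.400: state=(0.746, 0.153, 0.101)
t=1.500: state=(0.716, 0.167, 0.116)
t=1.600: state=(0.685, 0.182, 0.133)
next step: t=1.620: state=(0.679, 0.185, 0.137) — S has crossed 0.68
linear interpolation between t=1.600 (0.68505) and t=1.620 (0.67872) → t≈1.616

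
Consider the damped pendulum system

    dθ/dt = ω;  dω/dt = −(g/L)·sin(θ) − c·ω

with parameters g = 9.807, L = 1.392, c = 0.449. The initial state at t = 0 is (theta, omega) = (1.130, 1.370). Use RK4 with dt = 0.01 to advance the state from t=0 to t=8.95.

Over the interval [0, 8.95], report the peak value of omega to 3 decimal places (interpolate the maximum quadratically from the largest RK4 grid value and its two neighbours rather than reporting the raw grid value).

max omega = 2.088

t=0.000: state=(1.130, 1.370)
step 1 (dt=0.01): k1=(1.370, -6.987), k2=(1.335, -6.992), k3=(1.335, -6.991), k4=(1.300, -6.995); state += dt/6·(k1+2k2+2k3+k4)
t=0.010: state=(1.143, 1.300)
t=0.020: state=(1.156, 1.230)
t=0.030: state=(1.168, 1.160)
continuing one RK4 step at a time; state shown every 50 steps (Δt=0.5):
t=0.500: state=(0.977, -1.820)
t=1.000: state=(-0.274, -2.482)
t=1.500: state=(-0.928, 0.067)
t=2.000: state=(-0.312, 2.034)
t=2.500: state=(0.576, 1.040)
t=3.000: state=(0.543, -1.074)
t=3.500: state=(-0.187, -1.403)
t=4.000: state=(-0.522, 0.185)
t=4.500: state=(-0.102, 1.215)
t=5.000: state=(0.369, 0.421)
t=5.500: state=(0.253, -0.772)
t=6.000: state=(-0.178, -0.696)
t=6.500: state=(-0.283, 0.301)
t=7.000: state=(0.015, 0.695)
t=7.500: state=(0.232, 0.071)
t=8.000: state=(0.092, -0.523)
t=8.500: state=(-0.144, -0.290)
t=8.950: state=(-0.151, 0.244)
largest grid value and its neighbours: omega(2.080)=2.08749, omega(2.090)=2.08769, omega(2.100)=2.08643
parabola through these three points peaks at t≈2.086 with omega≈2.08778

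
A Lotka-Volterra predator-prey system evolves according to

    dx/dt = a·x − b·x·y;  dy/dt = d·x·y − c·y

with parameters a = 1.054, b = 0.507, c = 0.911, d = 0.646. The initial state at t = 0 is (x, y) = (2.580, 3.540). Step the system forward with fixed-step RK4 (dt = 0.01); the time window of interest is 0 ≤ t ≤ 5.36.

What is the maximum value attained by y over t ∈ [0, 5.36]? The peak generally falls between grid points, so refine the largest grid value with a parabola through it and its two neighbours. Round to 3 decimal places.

max y = 4.395

t=0.000: state=(2.580, 3.540)
step 1 (dt=0.01): k1=(-1.911, 2.675), k2=(-1.922, 2.663), k3=(-1.921, 2.663), k4=(-1.932, 2.651); state += dt/6·(k1+2k2+2k3+k4)
t=0.010: state=(2.561, 3.567)
t=0.020: state=(2.541, 3.593)
t=0.030: state=(2.522, 3.619)
continuing one RK4 step at a time; state shown every 20 steps (Δt=0.2):
t=0.200: state=(2.170, 4.012)
t=0.400: state=(1.754, 4.307)
t=0.600: state=(1.391, 4.394)
t=0.800: state=(1.104, 4.299)
t=1.000: state=(0.890, 4.073)
t=1.200: state=(0.738, 3.769)
t=1.400: state=(0.633, 3.430)
t=1.600: state=(0.561, 3.087)
t=1.800: state=(0.516, 2.758)
t=2.000: state=(0.489, 2.452)
t=2.200: state=(0.477, 2.175)
t=2.400: state=(0.479, 1.928)
t=2.600: state=(0.492, 1.711)
t=2.800: state=(0.516, 1.521)
t=3.000: state=(0.550, 1.358)
t=3.200: state=(0.596, 1.219)
t=3.400: state=(0.655, 1.101)
t=3.600: state=(0.726, 1.003)
t=3.800: state=(0.814, 0.923)
t=4.000: state=(0.918, 0.861)
t=4.200: state=(1.041, 0.814)
t=4.400: state=(1.186, 0.783)
t=4.600: state=(1.353, 0.769)
t=4.800: state=(1.546, 0.772)
t=5.000: state=(1.763, 0.797)
t=5.200: state=(2.003, 0.847)
t=5.360: state=(2.208, 0.910)
largest grid value and its neighbours: y(0.580)=4.39459, y(0.590)=4.39474, y(0.600)=4.39442
parabola through these three points peaks at t≈0.588 with y≈4.39475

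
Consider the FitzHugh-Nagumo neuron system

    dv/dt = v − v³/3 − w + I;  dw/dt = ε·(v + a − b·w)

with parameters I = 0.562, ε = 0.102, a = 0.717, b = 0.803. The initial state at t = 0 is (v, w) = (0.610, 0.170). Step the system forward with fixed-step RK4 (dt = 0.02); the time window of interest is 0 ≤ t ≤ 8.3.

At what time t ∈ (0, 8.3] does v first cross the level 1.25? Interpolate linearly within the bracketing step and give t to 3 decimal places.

t = 0.656

t=0.000: state=(0.610, 0.170)
step 1 (dt=0.02): k1=(0.926, 0.121), k2=(0.931, 0.122), k3=(0.931, 0.122), k4=(0.935, 0.123); state += dt/6·(k1+2k2+2k3+k4)
t=0.020: state=(0.629, 0.172)
t=0.040: state=(0.647, 0.175)
t=0.060: state=(0.666, 0.177)
continuing one RK4 step at a time; state shown every 25 steps (Δt=0.5):
t=0.500: state=(1.103, 0.242)
t=0.640: state=(1.235, 0.266)
next step: t=0.660: state=(1.253, 0.269) — v has crossed 1.25
linear interpolation between t=0.640 (1.23540) and t=0.660 (1.25333) → t≈0.656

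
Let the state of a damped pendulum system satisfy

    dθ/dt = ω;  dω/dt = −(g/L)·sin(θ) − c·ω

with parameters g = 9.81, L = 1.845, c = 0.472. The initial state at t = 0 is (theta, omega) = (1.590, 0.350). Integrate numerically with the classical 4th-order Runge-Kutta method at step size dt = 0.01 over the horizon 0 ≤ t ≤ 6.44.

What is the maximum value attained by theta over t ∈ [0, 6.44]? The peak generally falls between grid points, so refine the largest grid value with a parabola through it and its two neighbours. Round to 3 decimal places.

max theta = 1.601

t=0.000: state=(1.590, 0.350)
step 1 (dt=0.01): k1=(0.350, -5.481), k2=(0.323, -5.468), k3=(0.323, -5.468), k4=(0.295, -5.455); state += dt/6·(k1+2k2+2k3+k4)
t=0.010: state=(1.593, 0.295)
t=0.020: state=(1.596, 0.241)
t=0.030: state=(1.598, 0.187)
continuing one RK4 step at a time; state shown every 25 steps (Δt=0.25):
t=0.250: state=(1.513, -0.942)
t=0.500: state=(1.133, -2.051)
t=0.750: state=(0.522, -2.739)
t=1.000: state=(-0.169, -2.639)
t=1.250: state=(-0.733, -1.779)
t=1.500: state=(-1.032, -0.595)
t=1.750: state=(-1.033, 0.563)
t=2.000: state=(-0.769, 1.494)
t=2.250: state=(-0.323, 1.979)
t=2.500: state=(0.168, 1.846)
t=2.750: state=(0.554, 1.179)
t=3.000: state=(0.738, 0.274)
t=3.250: state=(0.694, -0.597)
t=3.500: state=(0.460, -1.224)
t=3.750: state=(0.117, -1.444)
t=4.000: state=(-0.223, -1.206)
t=4.250: state=(-0.459, -0.637)
t=4.500: state=(-0.532, 0.046)
t=4.750: state=(-0.443, 0.641)
t=5.000: state=(-0.232, 0.991)
t=5.250: state=(0.024, 1.007)
t=5.500: state=(0.245, 0.717)
t=5.750: state=(0.368, 0.246)
t=6.000: state=(0.367, -0.244)
t=6.250: state=(0.256, -0.609)
t=6.440: state=(0.126, -0.741)
largest grid value and its neighbours: theta(0.050)=1.60070, theta(0.060)=1.60123, theta(0.070)=1.60122
parabola through these three points peaks at t≈0.065 with theta≈1.60129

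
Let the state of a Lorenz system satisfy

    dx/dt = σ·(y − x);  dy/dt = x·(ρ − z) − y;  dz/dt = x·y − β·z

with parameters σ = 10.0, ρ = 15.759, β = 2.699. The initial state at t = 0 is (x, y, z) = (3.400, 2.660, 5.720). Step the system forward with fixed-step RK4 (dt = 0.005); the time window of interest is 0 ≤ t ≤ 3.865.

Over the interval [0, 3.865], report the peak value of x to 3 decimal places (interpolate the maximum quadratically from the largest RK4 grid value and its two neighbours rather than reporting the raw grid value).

t=0.000: state=(3.400, 2.660, 5.720)
step 1 (dt=0.005): k1=(-7.400, 31.473, -6.394), k2=(-6.428, 31.262, -6.134), k3=(-6.458, 31.285, -6.131), k4=(-5.513, 31.095, -5.871); state += dt/6·(k1+2k2+2k3+k4)
t=0.005: state=(3.368, 2.816, 5.689)
t=0.010: state=(3.345, 2.971, 5.661)
t=0.015: state=(3.330, 3.125, 5.636)
continuing one RK4 step at a time; state shown every 40 steps (Δt=0.2):
t=0.200: state=(6.606, 9.786, 8.066)
t=0.400: state=(10.371, 8.555, 21.193)
t=0.600: state=(3.663, 1.257, 16.480)
t=0.800: state=(1.906, 2.072, 10.128)
t=1.000: state=(3.586, 5.178, 7.370)
t=1.200: state=(8.396, 11.049, 12.523)
t=1.400: state=(8.235, 5.211, 20.422)
t=1.600: state=(3.250, 2.121, 14.265)
t=1.800: state=(3.133, 3.921, 9.607)
t=2.000: state=(6.233, 8.473, 10.163)
t=2.200: state=(9.223, 8.693, 18.464)
t=2.400: state=(5.150, 3.142, 16.806)
t=2.600: state=(3.508, 3.722, 11.683)
t=2.800: state=(5.445, 7.084, 10.481)
t=3.000: state=(8.569, 9.183, 16.181)
t=3.200: state=(6.397, 4.473, 17.608)
t=3.400: state=(4.129, 3.935, 13.131)
t=3.600: state=(5.262, 6.470, 11.283)
t=3.800: state=(7.892, 8.737, 15.055)
t=3.865: state=(8.159, 8.096, 16.715)
largest grid value and its neighbours: x(0.360)=10.70276, x(0.365)=10.70542, x(0.370)=10.69545
parabola through these three points peaks at t≈0.364 with x≈10.70595

max x = 10.706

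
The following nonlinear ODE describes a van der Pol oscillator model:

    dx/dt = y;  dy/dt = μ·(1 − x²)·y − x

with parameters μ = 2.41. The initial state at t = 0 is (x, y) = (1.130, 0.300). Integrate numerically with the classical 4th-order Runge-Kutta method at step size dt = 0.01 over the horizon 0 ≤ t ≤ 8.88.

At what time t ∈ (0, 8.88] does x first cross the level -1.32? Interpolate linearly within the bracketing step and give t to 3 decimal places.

t = 1.953

t=0.000: state=(1.130, 0.300)
step 1 (dt=0.01): k1=(0.300, -1.330), k2=(0.293, -1.330), k3=(0.293, -1.330), k4=(0.287, -1.329); state += dt/6·(k1+2k2+2k3+k4)
t=0.010: state=(1.133, 0.287)
t=0.020: state=(1.136, 0.273)
t=0.030: state=(1.138, 0.260)
continuing one RK4 step at a time; state shown every 50 steps (Δt=0.5):
t=0.500: state=(1.127, -0.275)
t=1.000: state=(0.871, -0.782)
t=1.500: state=(0.218, -2.132)
t=1.950: state=(-1.309, -3.793)
next step: t=1.960: state=(-1.347, -3.711) — x has crossed -1.32
linear interpolation between t=1.950 (-1.30924) and t=1.960 (-1.34676) → t≈1.953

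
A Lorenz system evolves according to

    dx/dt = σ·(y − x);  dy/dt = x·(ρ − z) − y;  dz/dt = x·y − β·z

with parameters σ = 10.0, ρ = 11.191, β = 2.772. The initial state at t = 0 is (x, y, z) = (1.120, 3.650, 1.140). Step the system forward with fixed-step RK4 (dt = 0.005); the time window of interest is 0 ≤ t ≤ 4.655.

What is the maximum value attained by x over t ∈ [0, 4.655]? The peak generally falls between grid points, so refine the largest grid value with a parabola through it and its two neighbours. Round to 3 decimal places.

max x = 9.395

t=0.000: state=(1.120, 3.650, 1.140)
step 1 (dt=0.005): k1=(25.300, 7.607, 0.928), k2=(24.858, 8.221, 1.175), k3=(24.884, 8.208, 1.171), k4=(24.466, 8.809, 1.417); state += dt/6·(k1+2k2+2k3+k4)
t=0.005: state=(1.244, 3.691, 1.146)
t=0.010: state=(1.365, 3.738, 1.154)
t=0.015: state=(1.482, 3.791, 1.165)
continuing one RK4 step at a time; state shown every 40 steps (Δt=0.2):
t=0.200: state=(5.682, 8.400, 4.095)
t=0.400: state=(9.321, 8.581, 14.971)
t=0.600: state=(4.164, 1.699, 13.339)
t=0.800: state=(1.772, 1.528, 8.198)
t=1.000: state=(2.223, 2.847, 5.336)
t=1.200: state=(4.353, 5.887, 5.303)
t=1.400: state=(7.548, 8.581, 10.504)
t=1.600: state=(6.400, 4.622, 13.761)
t=1.800: state=(3.558, 2.831, 10.310)
t=2.000: state=(3.365, 3.785, 7.535)
t=2.200: state=(4.947, 6.022, 7.498)
t=2.400: state=(6.785, 7.188, 10.808)
t=2.600: state=(5.917, 4.907, 12.335)
t=2.800: state=(4.264, 3.827, 10.207)
t=3.000: state=(4.258, 4.632, 8.500)
t=3.200: state=(5.431, 6.104, 8.960)
t=3.400: state=(6.250, 6.240, 11.016)
t=3.600: state=(5.462, 4.873, 11.336)
t=3.800: state=(4.622, 4.459, 9.942)
t=4.000: state=(4.829, 5.153, 9.128)
t=4.200: state=(5.603, 5.946, 9.793)
t=4.400: state=(5.829, 5.680, 10.889)
t=4.600: state=(5.246, 4.925, 10.716)
t=4.655: state=(5.085, 4.824, 10.482)
largest grid value and its neighbours: x(0.375)=9.39089, x(0.380)=9.39518, x(0.385)=9.39033
parabola through these three points peaks at t≈0.380 with x≈9.39518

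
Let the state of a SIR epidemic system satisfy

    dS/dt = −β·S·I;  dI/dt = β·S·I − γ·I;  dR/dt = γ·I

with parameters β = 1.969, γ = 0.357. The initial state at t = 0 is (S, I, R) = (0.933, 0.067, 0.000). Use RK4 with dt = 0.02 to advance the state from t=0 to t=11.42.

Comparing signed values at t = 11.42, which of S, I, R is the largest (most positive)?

largest component: R

t=0.000: state=(0.933, 0.067, 0.000)
step 1 (dt=0.02): k1=(-0.123, 0.099, 0.024), k2=(-0.125, 0.100, 0.024), k3=(-0.125, 0.100, 0.024), k4=(-0.126, 0.102, 0.025); state += dt/6·(k1+2k2+2k3+k4)
t=0.020: state=(0.931, 0.069, 0.000)
t=0.040: state=(0.928, 0.071, 0.001)
t=0.060: state=(0.925, 0.073, 0.002)
continuing one RK4 step at a time; state shown every 25 steps (Δt=0.5):
t=0.500: state=(0.847, 0.135, 0.017)
t=1.000: state=(0.705, 0.244, 0.051)
t=1.500: state=(0.520, 0.374, 0.106)
t=2.000: state=(0.341, 0.477, 0.183)
t=2.500: state=(0.208, 0.520, 0.272)
t=3.000: state=(0.125, 0.510, 0.365)
t=3.500: state=(0.077, 0.470, 0.453)
t=4.000: state=(0.050, 0.418, 0.532)
t=4.500: state=(0.034, 0.364, 0.602)
t=5.000: state=(0.024, 0.313, 0.662)
t=5.500: state=(0.018, 0.268, 0.714)
t=6.000: state=(0.014, 0.227, 0.758)
t=6.500: state=(0.012, 0.193, 0.796)
t=7.000: state=(0.010, 0.163, 0.827)
t=7.500: state=(0.008, 0.137, 0.854)
t=8.000: state=(0.007, 0.116, 0.877)
t=8.500: state=(0.007, 0.098, 0.896)
t=9.000: state=(0.006, 0.082, 0.912)
t=9.500: state=(0.006, 0.069, 0.925)
t=10.000: state=(0.005, 0.058, 0.937)
t=10.500: state=(0.005, 0.049, 0.946)
t=11.000: state=(0.005, 0.041, 0.954)
t=11.420: state=(0.005, 0.036, 0.960)
compare at T: S=0.005, I=0.036, R=0.960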